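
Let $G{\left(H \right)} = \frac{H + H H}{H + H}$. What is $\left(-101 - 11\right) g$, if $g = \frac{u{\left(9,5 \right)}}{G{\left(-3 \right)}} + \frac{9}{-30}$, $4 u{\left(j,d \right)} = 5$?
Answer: $\frac{868}{5} \approx 173.6$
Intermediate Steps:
$G{\left(H \right)} = \frac{H + H^{2}}{2 H}$
$u{\left(j,d \right)} = \frac{5}{4}$ ($u{\left(j,d \right)} = \frac{1}{4} \cdot 5 = \frac{5}{4}$)
$g = - \frac{31}{20}$ ($g = \frac{5}{4 \left(\frac{1}{2} + \frac{1}{2} \left(-3\right)\right)} + \frac{9}{-30} = \frac{5}{4 \left(\frac{1}{2} - \frac{3}{2}\right)} + 9 \left(- \frac{1}{30}\right) = \frac{5}{4 \left(-1\right)} - \frac{3}{10} = \frac{5}{4} \left(-1\right) - \frac{3}{10} = - \frac{5}{4} - \frac{3}{10} = - \frac{31}{20} \approx -1.55$)
$\left(-101 - 11\right) g = \left(-101 - 11\right) \left(- \frac{31}{20}\right) = \left(-112\right) \left(- \frac{31}{20}\right) = \frac{868}{5}$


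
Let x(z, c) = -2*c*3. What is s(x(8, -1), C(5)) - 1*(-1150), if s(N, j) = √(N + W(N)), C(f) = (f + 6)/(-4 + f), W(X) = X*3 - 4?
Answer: 1150 + 2*√5 ≈ 1154.5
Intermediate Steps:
x(z, c) = -6*c
W(X) = -4 + 3*X (W(X) = 3*X - 4 = -4 + 3*X)
C(f) = (6 + f)/(-4 + f)
s(N, j) = √(-4 + 4*N) (s(N, j) = √(N + (-4 + 3*N)) = √(-4 + 4*N))
s(x(8, -1), C(5)) - 1*(-1150) = 2*√(-1 - 6*(-1)) - 1*(-1150) = 2*√(-1 + 6) + 1150 = 2*√5 + 1150 = 1150 + 2*√5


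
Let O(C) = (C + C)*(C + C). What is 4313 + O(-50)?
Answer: 14313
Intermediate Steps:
O(C) = 4*C² (O(C) = (2*C)*(2*C) = 4*C²)
4313 + O(-50) = 4313 + 4*(-50)² = 4313 + 4*2500 = 4313 + 10000 = 14313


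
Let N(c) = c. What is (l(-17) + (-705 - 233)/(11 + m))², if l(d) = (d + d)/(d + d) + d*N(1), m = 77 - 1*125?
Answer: 119716/1369 ≈ 87.448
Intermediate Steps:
m = -48 (m = 77 - 125 = -48)
l(d) = 1 + d (l(d) = (d + d)/(d + d) + d*1 = (2*d)/((2*d)) + d = (2*d)*(1/(2*d)) + d = 1 + d)
(l(-17) + (-705 - 233)/(11 + m))² = ((1 - 17) + (-705 - 233)/(11 - 48))² = (-16 - 938/(-37))² = (-16 - 938*(-1/37))² = (-16 + 938/37)² = (346/37)² = 119716/1369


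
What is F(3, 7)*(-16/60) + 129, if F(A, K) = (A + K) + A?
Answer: 1883/15 ≈ 125.53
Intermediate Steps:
F(A, K) = K + 2*A
F(3, 7)*(-16/60) + 129 = (7 + 2*3)*(-16/60) + 129 = (7 + 6)*(-16*1/60) + 129 = 13*(-4/15) + 129 = -52/15 + 129 = 1883/15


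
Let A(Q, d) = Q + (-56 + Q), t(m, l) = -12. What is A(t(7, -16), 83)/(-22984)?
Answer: 10/2873 ≈ 0.0034807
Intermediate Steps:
A(Q, d) = -56 + 2*Q
A(t(7, -16), 83)/(-22984) = (-56 + 2*(-12))/(-22984) = (-56 - 24)*(-1/22984) = -80*(-1/22984) = 10/2873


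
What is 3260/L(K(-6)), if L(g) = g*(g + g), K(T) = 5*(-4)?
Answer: 163/40 ≈ 4.0750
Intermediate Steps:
K(T) = -20
L(g) = 2*g² (L(g) = g*(2*g) = 2*g²)
3260/L(K(-6)) = 3260/((2*(-20)²)) = 3260/((2*400)) = 3260/800 = 3260*(1/800) = 163/40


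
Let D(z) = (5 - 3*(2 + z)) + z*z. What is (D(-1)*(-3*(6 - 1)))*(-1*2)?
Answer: 90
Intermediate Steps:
D(z) = -1 + z² - 3*z (D(z) = (5 + (-6 - 3*z)) + z² = (-1 - 3*z) + z² = -1 + z² - 3*z)
(D(-1)*(-3*(6 - 1)))*(-1*2) = ((-1 + (-1)² - 3*(-1))*(-3*(6 - 1)))*(-1*2) = ((-1 + 1 + 3)*(-3*5))*(-2) = (3*(-15))*(-2) = -45*(-2) = 90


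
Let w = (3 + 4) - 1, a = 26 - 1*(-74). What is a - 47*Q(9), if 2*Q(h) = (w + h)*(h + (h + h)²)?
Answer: -234565/2 ≈ -1.1728e+5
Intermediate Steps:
a = 100 (a = 26 + 74 = 100)
w = 6 (w = 7 - 1 = 6)
Q(h) = (6 + h)*(h + 4*h²)/2 (Q(h) = ((6 + h)*(h + (h + h)²))/2 = ((6 + h)*(h + (2*h)²))/2 = ((6 + h)*(h + 4*h²))/2 = (6 + h)*(h + 4*h²)/2)
a - 47*Q(9) = 100 - 47*9*(6 + 4*9² + 25*9)/2 = 100 - 47*9*(6 + 4*81 + 225)/2 = 100 - 47*9*(6 + 324 + 225)/2 = 100 - 47*9*555/2 = 100 - 47*4995/2 = 100 - 234765/2 = -234565/2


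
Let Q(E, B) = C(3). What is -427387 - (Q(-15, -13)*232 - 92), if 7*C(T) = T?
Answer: -2991761/7 ≈ -4.2739e+5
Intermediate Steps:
C(T) = T/7
Q(E, B) = 3/7 (Q(E, B) = (⅐)*3 = 3/7)
-427387 - (Q(-15, -13)*232 - 92) = -427387 - ((3/7)*232 - 92) = -427387 - (696/7 - 92) = -427387 - 1*52/7 = -427387 - 52/7 = -2991761/7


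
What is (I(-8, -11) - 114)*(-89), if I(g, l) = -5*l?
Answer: 5251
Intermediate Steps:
(I(-8, -11) - 114)*(-89) = (-5*(-11) - 114)*(-89) = (55 - 114)*(-89) = -59*(-89) = 5251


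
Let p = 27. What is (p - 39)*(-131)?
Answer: 1572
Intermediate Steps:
(p - 39)*(-131) = (27 - 39)*(-131) = -12*(-131) = 1572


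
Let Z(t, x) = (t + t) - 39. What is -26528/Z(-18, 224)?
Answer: 26528/75 ≈ 353.71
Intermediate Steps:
Z(t, x) = -39 + 2*t (Z(t, x) = 2*t - 39 = -39 + 2*t)
-26528/Z(-18, 224) = -26528/(-39 + 2*(-18)) = -26528/(-39 - 36) = -26528/(-75) = -26528*(-1/75) = 26528/75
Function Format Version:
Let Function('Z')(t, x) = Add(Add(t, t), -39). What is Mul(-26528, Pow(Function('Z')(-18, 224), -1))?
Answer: Rational(26528, 75) ≈ 353.71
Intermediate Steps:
Function('Z')(t, x) = Add(-39, Mul(2, t)) (Function('Z')(t, x) = Add(Mul(2, t), -39) = Add(-39, Mul(2, t)))
Mul(-26528, Pow(Function('Z')(-18, 224), -1)) = Mul(-26528, Pow(Add(-39, Mul(2, -18)), -1)) = Mul(-26528, Pow(Add(-39, -36), -1)) = Mul(-26528, Pow(-75, -1)) = Mul(-26528, Rational(-1, 75)) = Rational(26528, 75)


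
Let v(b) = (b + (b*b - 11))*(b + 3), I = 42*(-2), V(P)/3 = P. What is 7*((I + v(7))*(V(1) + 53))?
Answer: 143472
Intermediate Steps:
V(P) = 3*P
I = -84
v(b) = (3 + b)*(-11 + b + b²) (v(b) = (b + (b² - 11))*(3 + b) = (b + (-11 + b²))*(3 + b) = (-11 + b + b²)*(3 + b) = (3 + b)*(-11 + b + b²))
7*((I + v(7))*(V(1) + 53)) = 7*((-84 + (-33 + 7³ - 8*7 + 4*7²))*(3*1 + 53)) = 7*((-84 + (-33 + 343 - 56 + 4*49))*(3 + 53)) = 7*((-84 + (-33 + 343 - 56 + 196))*56) = 7*((-84 + 450)*56) = 7*(366*56) = 7*20496 = 143472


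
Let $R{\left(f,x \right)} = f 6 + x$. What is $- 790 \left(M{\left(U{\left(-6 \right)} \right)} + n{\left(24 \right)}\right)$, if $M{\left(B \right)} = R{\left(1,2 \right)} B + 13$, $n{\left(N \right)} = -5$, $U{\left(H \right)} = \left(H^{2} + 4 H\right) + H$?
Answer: $-44240$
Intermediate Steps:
$U{\left(H \right)} = H^{2} + 5 H$
$R{\left(f,x \right)} = x + 6 f$ ($R{\left(f,x \right)} = 6 f + x = x + 6 f$)
$M{\left(B \right)} = 13 + 8 B$ ($M{\left(B \right)} = \left(2 + 6 \cdot 1\right) B + 13 = \left(2 + 6\right) B + 13 = 8 B + 13 = 13 + 8 B$)
$- 790 \left(M{\left(U{\left(-6 \right)} \right)} + n{\left(24 \right)}\right) = - 790 \left(\left(13 + 8 \left(- 6 \left(5 - 6\right)\right)\right) - 5\right) = - 790 \left(\left(13 + 8 \left(\left(-6\right) \left(-1\right)\right)\right) - 5\right) = - 790 \left(\left(13 + 8 \cdot 6\right) - 5\right) = - 790 \left(\left(13 + 48\right) - 5\right) = - 790 \left(61 - 5\right) = \left(-790\right) 56 = -44240$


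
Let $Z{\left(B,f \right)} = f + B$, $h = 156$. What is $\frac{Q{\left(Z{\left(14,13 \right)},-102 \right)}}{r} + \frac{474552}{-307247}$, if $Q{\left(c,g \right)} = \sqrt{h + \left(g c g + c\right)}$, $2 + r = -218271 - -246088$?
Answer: $- \frac{474552}{307247} + \frac{\sqrt{281091}}{27815} \approx -1.5255$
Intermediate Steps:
$r = 27815$ ($r = -2 - -27817 = -2 + \left(-218271 + 246088\right) = -2 + 27817 = 27815$)
$Z{\left(B,f \right)} = B + f$
$Q{\left(c,g \right)} = \sqrt{156 + c + c g^{2}}$ ($Q{\left(c,g \right)} = \sqrt{156 + \left(g c g + c\right)} = \sqrt{156 + \left(c g g + c\right)} = \sqrt{156 + \left(c g^{2} + c\right)} = \sqrt{156 + \left(c + c g^{2}\right)} = \sqrt{156 + c + c g^{2}}$)
$\frac{Q{\left(Z{\left(14,13 \right)},-102 \right)}}{r} + \frac{474552}{-307247} = \frac{\sqrt{156 + \left(14 + 13\right) + \left(14 + 13\right) \left(-102\right)^{2}}}{27815} + \frac{474552}{-307247} = \sqrt{156 + 27 + 27 \cdot 10404} \cdot \frac{1}{27815} + 474552 \left(- \frac{1}{307247}\right) = \sqrt{156 + 27 + 280908} \cdot \frac{1}{27815} - \frac{474552}{307247} = \sqrt{281091} \cdot \frac{1}{27815} - \frac{474552}{307247} = \frac{\sqrt{281091}}{27815} - \frac{474552}{307247} = - \frac{474552}{307247} + \frac{\sqrt{281091}}{27815}$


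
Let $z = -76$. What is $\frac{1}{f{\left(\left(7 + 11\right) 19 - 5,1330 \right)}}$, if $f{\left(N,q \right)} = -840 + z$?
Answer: $- \frac{1}{916} \approx -0.0010917$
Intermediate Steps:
$f{\left(N,q \right)} = -916$ ($f{\left(N,q \right)} = -840 - 76 = -916$)
$\frac{1}{f{\left(\left(7 + 11\right) 19 - 5,1330 \right)}} = \frac{1}{-916} = - \frac{1}{916}$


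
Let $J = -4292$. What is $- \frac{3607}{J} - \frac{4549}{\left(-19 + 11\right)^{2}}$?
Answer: $- \frac{4823365}{68672} \approx -70.238$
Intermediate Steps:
$- \frac{3607}{J} - \frac{4549}{\left(-19 + 11\right)^{2}} = - \frac{3607}{-4292} - \frac{4549}{\left(-19 + 11\right)^{2}} = \left(-3607\right) \left(- \frac{1}{4292}\right) - \frac{4549}{\left(-8\right)^{2}} = \frac{3607}{4292} - \frac{4549}{64} = - \frac{4823365}{68672}$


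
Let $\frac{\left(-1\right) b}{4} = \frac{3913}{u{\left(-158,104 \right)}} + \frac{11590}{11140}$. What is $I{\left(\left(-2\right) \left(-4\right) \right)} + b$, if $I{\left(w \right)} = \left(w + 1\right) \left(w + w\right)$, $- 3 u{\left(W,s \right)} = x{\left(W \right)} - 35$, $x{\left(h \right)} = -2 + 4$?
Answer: $- \frac{7861374}{6127} \approx -1283.1$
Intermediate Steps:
$x{\left(h \right)} = 2$
$u{\left(W,s \right)} = 11$ ($u{\left(W,s \right)} = - \frac{2 - 35}{3} = \left(- \frac{1}{3}\right) \left(-33\right) = 11$)
$I{\left(w \right)} = 2 w \left(1 + w\right)$ ($I{\left(w \right)} = \left(1 + w\right) 2 w = 2 w \left(1 + w\right)$)
$b = - \frac{8743662}{6127}$ ($b = - 4 \left(\frac{3913}{11} + \frac{11590}{11140}\right) = - 4 \left(3913 \cdot \frac{1}{11} + 11590 \cdot \frac{1}{11140}\right) = - 4 \left(\frac{3913}{11} + \frac{1159}{1114}\right) = \left(-4\right) \frac{4371831}{12254} = - \frac{8743662}{6127} \approx -1427.1$)
$I{\left(\left(-2\right) \left(-4\right) \right)} + b = 2 \left(\left(-2\right) \left(-4\right)\right) \left(1 - -8\right) - \frac{8743662}{6127} = 2 \cdot 8 \left(1 + 8\right) - \frac{8743662}{6127} = 2 \cdot 8 \cdot 9 - \frac{8743662}{6127} = 144 - \frac{8743662}{6127} = - \frac{7861374}{6127}$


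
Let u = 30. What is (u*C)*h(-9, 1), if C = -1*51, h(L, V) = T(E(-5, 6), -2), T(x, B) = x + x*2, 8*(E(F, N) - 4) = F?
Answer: -61965/4 ≈ -15491.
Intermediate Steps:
E(F, N) = 4 + F/8
T(x, B) = 3*x (T(x, B) = x + 2*x = 3*x)
h(L, V) = 81/8 (h(L, V) = 3*(4 + (⅛)*(-5)) = 3*(4 - 5/8) = 3*(27/8) = 81/8)
C = -51
(u*C)*h(-9, 1) = (30*(-51))*(81/8) = -1530*81/8 = -61965/4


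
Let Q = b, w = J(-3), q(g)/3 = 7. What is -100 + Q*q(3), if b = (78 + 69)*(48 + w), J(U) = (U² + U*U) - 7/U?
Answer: 210845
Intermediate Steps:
q(g) = 21 (q(g) = 3*7 = 21)
J(U) = -7/U + 2*U² (J(U) = (U² + U²) - 7/U = 2*U² - 7/U = -7/U + 2*U²)
w = 61/3 (w = (-7 + 2*(-3)³)/(-3) = -(-7 + 2*(-27))/3 = -(-7 - 54)/3 = -⅓*(-61) = 61/3 ≈ 20.333)
b = 10045 (b = (78 + 69)*(48 + 61/3) = 147*(205/3) = 10045)
Q = 10045
-100 + Q*q(3) = -100 + 10045*21 = -100 + 210945 = 210845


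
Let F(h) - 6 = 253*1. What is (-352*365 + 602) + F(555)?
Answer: -127619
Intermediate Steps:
F(h) = 259 (F(h) = 6 + 253*1 = 6 + 253 = 259)
(-352*365 + 602) + F(555) = (-352*365 + 602) + 259 = (-128480 + 602) + 259 = -127878 + 259 = -127619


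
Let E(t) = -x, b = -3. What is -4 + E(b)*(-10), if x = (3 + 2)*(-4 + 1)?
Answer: -154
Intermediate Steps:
x = -15 (x = 5*(-3) = -15)
E(t) = 15 (E(t) = -1*(-15) = 15)
-4 + E(b)*(-10) = -4 + 15*(-10) = -4 - 150 = -154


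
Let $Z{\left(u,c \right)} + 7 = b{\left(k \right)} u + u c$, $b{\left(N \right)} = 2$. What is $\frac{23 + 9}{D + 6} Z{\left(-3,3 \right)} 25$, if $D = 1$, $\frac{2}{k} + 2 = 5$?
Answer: $- \frac{17600}{7} \approx -2514.3$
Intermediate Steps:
$k = \frac{2}{3}$ ($k = \frac{2}{-2 + 5} = \frac{2}{3} \approx 0.66667$)
$Z{\left(u,c \right)} = -7 + 2 u + c u$ ($Z{\left(u,c \right)} = -7 + \left(2 u + u c\right) = -7 + \left(2 u + c u\right) = -7 + 2 u + c u$)
$\frac{23 + 9}{D + 6} Z{\left(-3,3 \right)} 25 = \frac{23 + 9}{1 + 6} \left(-7 + 2 \left(-3\right) + 3 \left(-3\right)\right) 25 = \frac{32}{7} \left(-7 - 6 - 9\right) 25 = 32 \cdot \frac{1}{7} \left(-22\right) 25 = \frac{32}{7} \left(-22\right) 25 = \left(- \frac{704}{7}\right) 25 = - \frac{17600}{7}$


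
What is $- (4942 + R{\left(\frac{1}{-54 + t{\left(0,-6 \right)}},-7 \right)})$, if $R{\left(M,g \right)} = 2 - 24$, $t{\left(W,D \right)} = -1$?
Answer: $-4920$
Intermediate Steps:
$R{\left(M,g \right)} = -22$
$- (4942 + R{\left(\frac{1}{-54 + t{\left(0,-6 \right)}},-7 \right)}) = - (4942 - 22) = \left(-1\right) 4920 = -4920$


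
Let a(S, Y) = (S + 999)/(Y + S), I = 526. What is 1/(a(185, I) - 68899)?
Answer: -711/48986005 ≈ -1.4514e-5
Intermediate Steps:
a(S, Y) = (999 + S)/(S + Y)
1/(a(185, I) - 68899) = 1/((999 + 185)/(185 + 526) - 68899) = 1/(1184/711 - 68899) = 1/(-48986005/711) = -711/48986005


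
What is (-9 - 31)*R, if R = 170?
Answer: -6800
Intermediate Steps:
(-9 - 31)*R = (-9 - 31)*170 = -40*170 = -6800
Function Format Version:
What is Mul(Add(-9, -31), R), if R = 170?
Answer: -6800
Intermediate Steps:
Mul(Add(-9, -31), R) = Mul(Add(-9, -31), 170) = Mul(-40, 170) = -6800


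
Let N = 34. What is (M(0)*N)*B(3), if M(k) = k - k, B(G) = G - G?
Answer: 0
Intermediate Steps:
B(G) = 0
M(k) = 0
(M(0)*N)*B(3) = (0*34)*0 = 0*0 = 0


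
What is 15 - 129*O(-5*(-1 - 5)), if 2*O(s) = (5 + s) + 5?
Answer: -2565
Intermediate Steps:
O(s) = 5 + s/2 (O(s) = ((5 + s) + 5)/2 = (10 + s)/2 = 5 + s/2)
15 - 129*O(-5*(-1 - 5)) = 15 - 129*(5 + (-5*(-1 - 5))/2) = 15 - 129*(5 + (-5*(-6))/2) = 15 - 129*(5 + (1/2)*30) = 15 - 129*(5 + 15) = 15 - 129*20 = 15 - 2580 = -2565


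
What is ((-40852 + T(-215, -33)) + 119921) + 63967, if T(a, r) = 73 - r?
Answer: 143142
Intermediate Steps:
((-40852 + T(-215, -33)) + 119921) + 63967 = ((-40852 + (73 - 1*(-33))) + 119921) + 63967 = ((-40852 + (73 + 33)) + 119921) + 63967 = ((-40852 + 106) + 119921) + 63967 = (-40746 + 119921) + 63967 = 79175 + 63967 = 143142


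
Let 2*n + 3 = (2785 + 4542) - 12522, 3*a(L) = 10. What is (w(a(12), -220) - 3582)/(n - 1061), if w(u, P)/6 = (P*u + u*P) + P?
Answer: 6851/1830 ≈ 3.7437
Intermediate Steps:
a(L) = 10/3 (a(L) = (⅓)*10 = 10/3)
w(u, P) = 6*P + 12*P*u (w(u, P) = 6*((P*u + u*P) + P) = 6*((P*u + P*u) + P) = 6*(2*P*u + P) = 6*(P + 2*P*u) = 6*P + 12*P*u)
n = -2599 (n = -3/2 + ((2785 + 4542) - 12522)/2 = -3/2 + (7327 - 12522)/2 = -3/2 + (½)*(-5195) = -3/2 - 5195/2 = -2599)
(w(a(12), -220) - 3582)/(n - 1061) = (6*(-220)*(1 + 2*(10/3)) - 3582)/(-2599 - 1061) = (6*(-220)*(1 + 20/3) - 3582)/(-3660) = (6*(-220)*(23/3) - 3582)*(-1/3660) = (-10120 - 3582)*(-1/3660) = -13702*(-1/3660) = 6851/1830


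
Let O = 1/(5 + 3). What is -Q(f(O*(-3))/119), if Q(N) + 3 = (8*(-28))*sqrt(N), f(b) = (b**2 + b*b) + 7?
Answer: 3 + 4*sqrt(55454)/17 ≈ 58.409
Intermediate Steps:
O = 1/8 ≈ 0.12500
f(b) = 7 + 2*b**2 (f(b) = (b**2 + b**2) + 7 = 2*b**2 + 7 = 7 + 2*b**2)
Q(N) = -3 - 224*sqrt(N) (Q(N) = -3 + (8*(-28))*sqrt(N) = -3 - 224*sqrt(N))
-Q(f(O*(-3))/119) = -(-3 - 224*sqrt(119)*sqrt(7 + 2*((1/8)*(-3))**2)/119) = -(-3 - 224*sqrt(119)*sqrt(7 + 2*(-3/8)**2)/119) = -(-3 - 224*sqrt(119)*sqrt(7 + 2*(9/64))/119) = -(-3 - 224*sqrt(119)*sqrt(7 + 9/32)/119) = -(-3 - 224*sqrt(55454)/952) = -(-3 - 4*sqrt(55454)/17) = 3 + 4*sqrt(55454)/17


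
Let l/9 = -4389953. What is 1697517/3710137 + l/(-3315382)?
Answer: 152213860788543/12300521427334 ≈ 12.375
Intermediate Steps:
l = -39509577 (l = 9*(-4389953) = -39509577)
1697517/3710137 + l/(-3315382) = 1697517/3710137 - 39509577/(-3315382) = 1697517*(1/3710137) - 39509577*(-1/3315382) = 1697517/3710137 + 39509577/3315382 = 152213860788543/12300521427334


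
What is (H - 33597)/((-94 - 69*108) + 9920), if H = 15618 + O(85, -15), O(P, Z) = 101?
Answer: -8939/1187 ≈ -7.5307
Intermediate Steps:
H = 15719 (H = 15618 + 101 = 15719)
(H - 33597)/((-94 - 69*108) + 9920) = (15719 - 33597)/((-94 - 69*108) + 9920) = -17878/((-94 - 7452) + 9920) = -17878/(-7546 + 9920) = -17878/2374 = -17878*1/2374 = -8939/1187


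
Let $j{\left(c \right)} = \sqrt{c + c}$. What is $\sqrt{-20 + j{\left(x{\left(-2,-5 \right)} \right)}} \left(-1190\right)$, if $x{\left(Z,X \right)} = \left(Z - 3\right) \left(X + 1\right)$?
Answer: $- 1190 i \sqrt{20 - 2 \sqrt{10}} \approx - 4400.7 i$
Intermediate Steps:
$x{\left(Z,X \right)} = \left(1 + X\right) \left(-3 + Z\right)$ ($x{\left(Z,X \right)} = \left(-3 + Z\right) \left(1 + X\right) = \left(1 + X\right) \left(-3 + Z\right)$)
$j{\left(c \right)} = \sqrt{2} \sqrt{c}$ ($j{\left(c \right)} = \sqrt{2 c} = \sqrt{2} \sqrt{c}$)
$\sqrt{-20 + j{\left(x{\left(-2,-5 \right)} \right)}} \left(-1190\right) = \sqrt{-20 + \sqrt{2} \sqrt{-3 - 2 - -15 - -10}} \left(-1190\right) = \sqrt{-20 + \sqrt{2} \sqrt{-3 - 2 + 15 + 10}} \left(-1190\right) = \sqrt{-20 + \sqrt{2} \sqrt{20}} \left(-1190\right) = \sqrt{-20 + \sqrt{2} \cdot 2 \sqrt{5}} \left(-1190\right) = \sqrt{-20 + 2 \sqrt{10}} \left(-1190\right) = - 1190 \sqrt{-20 + 2 \sqrt{10}}$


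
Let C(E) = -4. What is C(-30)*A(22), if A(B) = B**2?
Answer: -1936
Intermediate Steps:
C(-30)*A(22) = -4*22**2 = -4*484 = -1936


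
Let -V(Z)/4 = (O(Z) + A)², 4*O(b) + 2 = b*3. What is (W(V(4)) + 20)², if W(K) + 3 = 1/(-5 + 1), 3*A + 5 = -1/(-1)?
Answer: 4489/16 ≈ 280.56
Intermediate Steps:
A = -4/3 (A = -5/3 + (-1/(-1))/3 = -5/3 + (-1*(-1))/3 = -5/3 + (⅓)*1 = -5/3 + ⅓ = -4/3 ≈ -1.3333)
O(b) = -½ + 3*b/4 (O(b) = -½ + (b*3)/4 = -½ + (3*b)/4 = -½ + 3*b/4)
V(Z) = -4*(-11/6 + 3*Z/4)² (V(Z) = -4*((-½ + 3*Z/4) - 4/3)² = -4*(-11/6 + 3*Z/4)²)
W(K) = -13/4 (W(K) = -3 + 1/(-5 + 1) = -3 + 1/(-4) = -3 - ¼ = -13/4)
(W(V(4)) + 20)² = (-13/4 + 20)² = (67/4)² = 4489/16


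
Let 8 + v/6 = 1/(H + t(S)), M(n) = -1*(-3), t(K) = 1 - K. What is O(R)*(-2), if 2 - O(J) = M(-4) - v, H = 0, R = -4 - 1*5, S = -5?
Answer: 96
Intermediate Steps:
R = -9 (R = -4 - 5 = -9)
M(n) = 3
v = -47 (v = -48 + 6/(0 + (1 - 1*(-5))) = -48 + 6/(0 + (1 + 5)) = -48 + 6/(0 + 6) = -48 + 6/6 = -48 + 6*(⅙) = -48 + 1 = -47)
O(J) = -48 (O(J) = 2 - (3 - 1*(-47)) = 2 - (3 + 47) = 2 - 1*50 = 2 - 50 = -48)
O(R)*(-2) = -48*(-2) = 96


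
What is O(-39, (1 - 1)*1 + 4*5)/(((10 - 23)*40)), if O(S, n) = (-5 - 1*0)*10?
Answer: 5/52 ≈ 0.096154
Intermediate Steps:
O(S, n) = -50 (O(S, n) = (-5 + 0)*10 = -5*10 = -50)
O(-39, (1 - 1)*1 + 4*5)/(((10 - 23)*40)) = -50*1/(40*(10 - 23)) = -50/((-13*40)) = -50/(-520) = -50*(-1/520) = 5/52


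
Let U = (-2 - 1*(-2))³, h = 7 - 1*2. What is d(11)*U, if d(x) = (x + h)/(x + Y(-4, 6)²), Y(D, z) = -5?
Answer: 0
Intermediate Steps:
h = 5 (h = 7 - 2 = 5)
U = 0 (U = (-2 + 2)³ = 0³ = 0)
d(x) = (5 + x)/(25 + x) (d(x) = (x + 5)/(x + (-5)²) = (5 + x)/(x + 25) = (5 + x)/(25 + x))
d(11)*U = ((5 + 11)/(25 + 11))*0 = (16/36)*0 = ((1/36)*16)*0 = (4/9)*0 = 0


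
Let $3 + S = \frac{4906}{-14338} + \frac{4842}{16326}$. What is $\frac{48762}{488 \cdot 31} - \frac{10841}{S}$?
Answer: $\frac{533678638280371}{149791851076} \approx 3562.8$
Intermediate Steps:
$S = - \frac{19803259}{6502283}$ ($S = -3 + \left(\frac{4906}{-14338} + \frac{4842}{16326}\right) = -3 + \left(4906 \left(- \frac{1}{14338}\right) + 4842 \cdot \frac{1}{16326}\right) = -3 + \left(- \frac{2453}{7169} + \frac{269}{907}\right) = -3 - \frac{296410}{6502283} = - \frac{19803259}{6502283} \approx -3.0456$)
$\frac{48762}{488 \cdot 31} - \frac{10841}{S} = \frac{48762}{488 \cdot 31} - \frac{10841}{- \frac{19803259}{6502283}} = \frac{48762}{15128} - - \frac{70491250003}{19803259} = 48762 \cdot \frac{1}{15128} + \frac{70491250003}{19803259} = \frac{24381}{7564} + \frac{70491250003}{19803259} = \frac{533678638280371}{149791851076}$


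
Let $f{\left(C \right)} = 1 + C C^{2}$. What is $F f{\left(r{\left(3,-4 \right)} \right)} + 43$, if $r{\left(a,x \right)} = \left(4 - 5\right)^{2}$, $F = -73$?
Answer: $-103$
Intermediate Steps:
$r{\left(a,x \right)} = 1$ ($r{\left(a,x \right)} = \left(-1\right)^{2} = 1$)
$f{\left(C \right)} = 1 + C^{3}$
$F f{\left(r{\left(3,-4 \right)} \right)} + 43 = - 73 \left(1 + 1^{3}\right) + 43 = - 73 \left(1 + 1\right) + 43 = \left(-73\right) 2 + 43 = -146 + 43 = -103$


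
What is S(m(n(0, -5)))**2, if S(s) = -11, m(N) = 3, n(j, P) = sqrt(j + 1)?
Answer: 121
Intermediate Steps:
n(j, P) = sqrt(1 + j)
S(m(n(0, -5)))**2 = (-11)**2 = 121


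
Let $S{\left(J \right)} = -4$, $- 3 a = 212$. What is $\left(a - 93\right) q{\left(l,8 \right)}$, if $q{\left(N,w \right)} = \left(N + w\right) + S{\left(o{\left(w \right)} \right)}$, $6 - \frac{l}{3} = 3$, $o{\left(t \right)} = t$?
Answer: $- \frac{6383}{3} \approx -2127.7$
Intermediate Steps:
$a = - \frac{212}{3}$ ($a = \left(- \frac{1}{3}\right) 212 = - \frac{212}{3} \approx -70.667$)
$l = 9$ ($l = 18 - 9 = 9$)
$q{\left(N,w \right)} = -4 + N + w$ ($q{\left(N,w \right)} = \left(N + w\right) - 4 = -4 + N + w$)
$\left(a - 93\right) q{\left(l,8 \right)} = \left(- \frac{212}{3} - 93\right) \left(-4 + 9 + 8\right) = \left(- \frac{491}{3}\right) 13 = - \frac{6383}{3}$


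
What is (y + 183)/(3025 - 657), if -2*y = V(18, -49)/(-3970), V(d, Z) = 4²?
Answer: 363259/4700480 ≈ 0.077281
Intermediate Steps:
V(d, Z) = 16
y = 4/1985 (y = -8/(-3970) = -8*(-1)/3970 = -½*(-8/1985) = 4/1985 ≈ 0.0020151)
(y + 183)/(3025 - 657) = (4/1985 + 183)/(3025 - 657) = (363259/1985)/2368 = (363259/1985)*(1/2368) = 363259/4700480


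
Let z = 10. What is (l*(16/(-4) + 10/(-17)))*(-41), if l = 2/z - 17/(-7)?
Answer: 294216/595 ≈ 494.48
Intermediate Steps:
l = 92/35 (l = 2/10 - 17/(-7) = 2*(⅒) - 17*(-⅐) = ⅕ + 17/7 = 92/35 ≈ 2.6286)
(l*(16/(-4) + 10/(-17)))*(-41) = (92*(16/(-4) + 10/(-17))/35)*(-41) = (92*(16*(-¼) + 10*(-1/17))/35)*(-41) = (92*(-4 - 10/17)/35)*(-41) = ((92/35)*(-78/17))*(-41) = -7176/595*(-41) = 294216/595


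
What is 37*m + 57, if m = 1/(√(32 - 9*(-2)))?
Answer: 57 + 37*√2/10 ≈ 62.233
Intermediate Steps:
m = √2/10 (m = 1/(√(32 + 18)) = 1/(√50) = 1/(5*√2) = √2/10 ≈ 0.14142)
37*m + 57 = 37*(√2/10) + 57 = 37*√2/10 + 57 = 57 + 37*√2/10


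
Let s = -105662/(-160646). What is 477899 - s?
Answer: 38386228546/80323 ≈ 4.7790e+5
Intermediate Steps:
s = 52831/80323 (s = -105662*(-1/160646) = 52831/80323 ≈ 0.65773)
477899 - s = 477899 - 1*52831/80323 = 477899 - 52831/80323 = 38386228546/80323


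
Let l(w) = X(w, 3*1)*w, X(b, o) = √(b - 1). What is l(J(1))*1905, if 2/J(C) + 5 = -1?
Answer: -1270*I*√3/3 ≈ -733.23*I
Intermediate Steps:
J(C) = -⅓ (J(C) = 2/(-5 - 1) = 2/(-6) = 2*(-⅙) = -⅓)
X(b, o) = √(-1 + b)
l(w) = w*√(-1 + w) (l(w) = √(-1 + w)*w = w*√(-1 + w))
l(J(1))*1905 = -√(-1 - ⅓)/3*1905 = -2*I*√3/9*1905 = -1270*I*√3/3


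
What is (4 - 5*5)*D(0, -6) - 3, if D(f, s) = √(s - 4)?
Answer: -3 - 21*I*√10 ≈ -3.0 - 66.408*I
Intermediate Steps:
D(f, s) = √(-4 + s)
(4 - 5*5)*D(0, -6) - 3 = (4 - 5*5)*√(-4 - 6) - 3 = (4 - 25)*√(-10) - 3 = -21*I*√10 - 3 = -3 - 21*I*√10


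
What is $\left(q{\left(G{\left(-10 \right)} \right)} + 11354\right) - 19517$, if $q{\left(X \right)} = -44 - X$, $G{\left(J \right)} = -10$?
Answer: $-8197$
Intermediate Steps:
$\left(q{\left(G{\left(-10 \right)} \right)} + 11354\right) - 19517 = \left(\left(-44 - -10\right) + 11354\right) - 19517 = \left(\left(-44 + 10\right) + 11354\right) - 19517 = \left(-34 + 11354\right) - 19517 = 11320 - 19517 = -8197$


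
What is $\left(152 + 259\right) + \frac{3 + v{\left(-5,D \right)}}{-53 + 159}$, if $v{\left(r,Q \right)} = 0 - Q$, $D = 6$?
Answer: $\frac{43563}{106} \approx 410.97$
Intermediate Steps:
$v{\left(r,Q \right)} = - Q$
$\left(152 + 259\right) + \frac{3 + v{\left(-5,D \right)}}{-53 + 159} = \left(152 + 259\right) + \frac{3 - 6}{-53 + 159} = 411 + \frac{3 - 6}{106} = 411 - \frac{3}{106} = \frac{43563}{106}$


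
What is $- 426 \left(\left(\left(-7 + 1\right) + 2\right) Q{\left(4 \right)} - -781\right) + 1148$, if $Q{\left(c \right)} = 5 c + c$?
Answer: $-290662$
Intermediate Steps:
$Q{\left(c \right)} = 6 c$
$- 426 \left(\left(\left(-7 + 1\right) + 2\right) Q{\left(4 \right)} - -781\right) + 1148 = - 426 \left(\left(\left(-7 + 1\right) + 2\right) 6 \cdot 4 - -781\right) + 1148 = - 426 \left(\left(-6 + 2\right) 24 + 781\right) + 1148 = - 426 \left(\left(-4\right) 24 + 781\right) + 1148 = - 426 \left(-96 + 781\right) + 1148 = \left(-426\right) 685 + 1148 = -291810 + 1148 = -290662$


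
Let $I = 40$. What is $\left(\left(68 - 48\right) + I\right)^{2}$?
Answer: $3600$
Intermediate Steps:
$\left(\left(68 - 48\right) + I\right)^{2} = \left(\left(68 - 48\right) + 40\right)^{2} = \left(20 + 40\right)^{2} = 60^{2} = 3600$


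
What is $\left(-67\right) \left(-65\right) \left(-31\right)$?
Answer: $-135005$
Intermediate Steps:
$\left(-67\right) \left(-65\right) \left(-31\right) = 4355 \left(-31\right) = -135005$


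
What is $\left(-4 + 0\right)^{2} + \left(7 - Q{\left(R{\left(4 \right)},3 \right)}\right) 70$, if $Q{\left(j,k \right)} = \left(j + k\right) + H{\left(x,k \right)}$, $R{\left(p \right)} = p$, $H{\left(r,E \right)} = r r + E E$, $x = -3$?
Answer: $-1244$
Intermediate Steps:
$H{\left(r,E \right)} = E^{2} + r^{2}$ ($H{\left(r,E \right)} = r^{2} + E^{2} = E^{2} + r^{2}$)
$Q{\left(j,k \right)} = 9 + j + k + k^{2}$ ($Q{\left(j,k \right)} = \left(j + k\right) + \left(k^{2} + \left(-3\right)^{2}\right) = \left(j + k\right) + \left(k^{2} + 9\right) = \left(j + k\right) + \left(9 + k^{2}\right) = 9 + j + k + k^{2}$)
$\left(-4 + 0\right)^{2} + \left(7 - Q{\left(R{\left(4 \right)},3 \right)}\right) 70 = \left(-4 + 0\right)^{2} + \left(7 - \left(9 + 4 + 3 + 3^{2}\right)\right) 70 = \left(-4\right)^{2} + \left(7 - \left(9 + 4 + 3 + 9\right)\right) 70 = 16 + \left(7 - 25\right) 70 = 16 - 1260 = -1244$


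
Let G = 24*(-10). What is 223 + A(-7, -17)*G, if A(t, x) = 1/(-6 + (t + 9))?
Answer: 283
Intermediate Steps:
G = -240
A(t, x) = 1/(3 + t) (A(t, x) = 1/(-6 + (9 + t)) = 1/(3 + t))
223 + A(-7, -17)*G = 223 - 240/(3 - 7) = 223 - 240/(-4) = 223 - 1/4*(-240) = 223 + 60 = 283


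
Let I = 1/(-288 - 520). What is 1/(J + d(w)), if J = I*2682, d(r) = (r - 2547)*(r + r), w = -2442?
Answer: 404/9843974163 ≈ 4.1040e-8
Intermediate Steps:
I = -1/808 (I = 1/(-808) = -1/808 ≈ -0.0012376)
d(r) = 2*r*(-2547 + r) (d(r) = (-2547 + r)*(2*r) = 2*r*(-2547 + r))
J = -1341/404 (J = -1/808*2682 = -1341/404 ≈ -3.3193)
1/(J + d(w)) = 1/(-1341/404 + 2*(-2442)*(-2547 - 2442)) = 1/(-1341/404 + 2*(-2442)*(-4989)) = 1/(-1341/404 + 24366276) = 1/(9843974163/404) = 404/9843974163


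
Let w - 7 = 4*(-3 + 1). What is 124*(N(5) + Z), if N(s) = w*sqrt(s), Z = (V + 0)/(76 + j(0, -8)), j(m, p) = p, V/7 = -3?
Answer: -651/17 - 124*sqrt(5) ≈ -315.57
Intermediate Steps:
V = -21 (V = 7*(-3) = -21)
w = -1 (w = 7 + 4*(-3 + 1) = 7 + 4*(-2) = 7 - 8 = -1)
Z = -21/68 (Z = (-21 + 0)/(76 - 8) = -21/68 ≈ -0.30882)
N(s) = -sqrt(s)
124*(N(5) + Z) = 124*(-sqrt(5) - 21/68) = 124*(-21/68 - sqrt(5)) = -651/17 - 124*sqrt(5)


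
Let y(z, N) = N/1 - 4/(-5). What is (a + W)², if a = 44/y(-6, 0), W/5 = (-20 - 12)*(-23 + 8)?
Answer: 6027025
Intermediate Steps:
y(z, N) = ⅘ + N (y(z, N) = N*1 - 4*(-⅕) = N + ⅘ = ⅘ + N)
W = 2400 (W = 5*((-20 - 12)*(-23 + 8)) = 5*(-32*(-15)) = 5*480 = 2400)
a = 55 (a = 44/(⅘ + 0) = 44/(⅘) = 44*(5/4) = 55)
(a + W)² = (55 + 2400)² = 2455² = 6027025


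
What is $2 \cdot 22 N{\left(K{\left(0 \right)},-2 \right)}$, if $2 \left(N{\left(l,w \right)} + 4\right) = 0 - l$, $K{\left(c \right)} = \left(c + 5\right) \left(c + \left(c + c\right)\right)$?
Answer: $-176$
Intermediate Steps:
$K{\left(c \right)} = 3 c \left(5 + c\right)$ ($K{\left(c \right)} = \left(5 + c\right) \left(c + 2 c\right) = \left(5 + c\right) 3 c = 3 c \left(5 + c\right)$)
$N{\left(l,w \right)} = -4 - \frac{l}{2}$ ($N{\left(l,w \right)} = -4 + \frac{0 - l}{2} = -4 + \frac{\left(-1\right) l}{2} = -4 - \frac{l}{2}$)
$2 \cdot 22 N{\left(K{\left(0 \right)},-2 \right)} = 2 \cdot 22 \left(-4 - \frac{3 \cdot 0 \left(5 + 0\right)}{2}\right) = 44 \left(-4 - \frac{3 \cdot 0 \cdot 5}{2}\right) = 44 \left(-4 - 0\right) = 44 \left(-4 + 0\right) = 44 \left(-4\right) = -176$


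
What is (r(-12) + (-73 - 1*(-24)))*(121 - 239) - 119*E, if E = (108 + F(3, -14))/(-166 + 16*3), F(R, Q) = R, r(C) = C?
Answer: 862573/118 ≈ 7309.9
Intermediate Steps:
E = -111/118 (E = (108 + 3)/(-166 + 16*3) = 111/(-166 + 48) = 111/(-118) = 111*(-1/118) = -111/118 ≈ -0.94068)
(r(-12) + (-73 - 1*(-24)))*(121 - 239) - 119*E = (-12 + (-73 - 1*(-24)))*(121 - 239) - 119*(-111/118) = (-12 + (-73 + 24))*(-118) + 13209/118 = (-12 - 49)*(-118) + 13209/118 = -61*(-118) + 13209/118 = 7198 + 13209/118 = 862573/118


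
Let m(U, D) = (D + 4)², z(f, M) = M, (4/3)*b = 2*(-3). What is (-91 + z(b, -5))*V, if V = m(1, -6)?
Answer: -384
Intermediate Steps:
b = -9/2 (b = 3*(2*(-3))/4 = (¾)*(-6) = -9/2 ≈ -4.5000)
m(U, D) = (4 + D)²
V = 4 (V = (4 - 6)² = (-2)² = 4)
(-91 + z(b, -5))*V = (-91 - 5)*4 = -96*4 = -384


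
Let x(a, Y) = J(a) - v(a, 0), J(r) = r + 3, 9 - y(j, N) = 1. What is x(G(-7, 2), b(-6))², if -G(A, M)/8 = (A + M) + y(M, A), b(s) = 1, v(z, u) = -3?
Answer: 324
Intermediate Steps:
y(j, N) = 8 (y(j, N) = 9 - 1*1 = 9 - 1 = 8)
J(r) = 3 + r
G(A, M) = -64 - 8*A - 8*M (G(A, M) = -8*((A + M) + 8) = -8*(8 + A + M) = -64 - 8*A - 8*M)
x(a, Y) = 6 + a (x(a, Y) = (3 + a) - 1*(-3) = (3 + a) + 3 = 6 + a)
x(G(-7, 2), b(-6))² = (6 + (-64 - 8*(-7) - 8*2))² = (6 + (-64 + 56 - 16))² = (6 - 24)² = (-18)² = 324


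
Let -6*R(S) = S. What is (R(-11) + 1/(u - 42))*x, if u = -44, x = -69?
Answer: -5405/43 ≈ -125.70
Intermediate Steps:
R(S) = -S/6
(R(-11) + 1/(u - 42))*x = (-⅙*(-11) + 1/(-44 - 42))*(-69) = (11/6 + 1/(-86))*(-69) = (11/6 - 1/86)*(-69) = (235/129)*(-69) = -5405/43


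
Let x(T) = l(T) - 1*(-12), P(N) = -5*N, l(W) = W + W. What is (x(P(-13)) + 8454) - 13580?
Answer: -4984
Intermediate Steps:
l(W) = 2*W
x(T) = 12 + 2*T (x(T) = 2*T - 1*(-12) = 2*T + 12 = 12 + 2*T)
(x(P(-13)) + 8454) - 13580 = ((12 + 2*(-5*(-13))) + 8454) - 13580 = ((12 + 2*65) + 8454) - 13580 = ((12 + 130) + 8454) - 13580 = (142 + 8454) - 13580 = 8596 - 13580 = -4984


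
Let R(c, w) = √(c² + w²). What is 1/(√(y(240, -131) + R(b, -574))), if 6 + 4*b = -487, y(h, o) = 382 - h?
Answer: 2/√(568 + √5514665) ≈ 0.037035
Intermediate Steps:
b = -493/4 (b = -3/2 + (¼)*(-487) = -3/2 - 487/4 = -493/4 ≈ -123.25)
1/(√(y(240, -131) + R(b, -574))) = 1/(√((382 - 1*240) + √((-493/4)² + (-574)²))) = 1/(√((382 - 240) + √(243049/16 + 329476))) = 1/(√(142 + √(5514665/16))) = 1/(√(142 + √5514665/4)) = (142 + √5514665/4)^(-½)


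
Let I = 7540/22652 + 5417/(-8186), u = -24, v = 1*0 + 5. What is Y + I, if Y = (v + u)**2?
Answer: 16719745937/46357318 ≈ 360.67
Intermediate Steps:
v = 5 (v = 0 + 5 = 5)
I = -15245861/46357318 (I = 7540*(1/22652) + 5417*(-1/8186) = 1885/5663 - 5417/8186 = -15245861/46357318 ≈ -0.32888)
Y = 361 (Y = (5 - 24)**2 = (-19)**2 = 361)
Y + I = 361 - 15245861/46357318 = 16719745937/46357318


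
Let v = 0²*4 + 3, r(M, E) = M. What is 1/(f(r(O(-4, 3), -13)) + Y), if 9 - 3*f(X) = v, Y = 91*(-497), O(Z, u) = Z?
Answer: -1/45225 ≈ -2.2112e-5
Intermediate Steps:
Y = -45227
v = 3 (v = 0*4 + 3 = 0 + 3 = 3)
f(X) = 2 (f(X) = 3 - ⅓*3 = 3 - 1 = 2)
1/(f(r(O(-4, 3), -13)) + Y) = 1/(2 - 45227) = 1/(-45225) = -1/45225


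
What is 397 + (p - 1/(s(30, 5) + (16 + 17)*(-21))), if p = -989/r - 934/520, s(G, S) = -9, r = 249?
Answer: 227956043/582660 ≈ 391.23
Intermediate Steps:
p = -373423/64740 (p = -989/249 - 934/520 = -989*1/249 - 934*1/520 = -989/249 - 467/260 = -373423/64740 ≈ -5.7680)
397 + (p - 1/(s(30, 5) + (16 + 17)*(-21))) = 397 + (-373423/64740 - 1/(-9 + (16 + 17)*(-21))) = 397 + (-373423/64740 - 1/(-9 + 33*(-21))) = 397 + (-373423/64740 - 1/(-9 - 693)) = 397 + (-373423/64740 - 1/(-702)) = 397 + (-373423/64740 - 1*(-1/702)) = 397 + (-373423/64740 + 1/702) = 397 - 3359977/582660 = 227956043/582660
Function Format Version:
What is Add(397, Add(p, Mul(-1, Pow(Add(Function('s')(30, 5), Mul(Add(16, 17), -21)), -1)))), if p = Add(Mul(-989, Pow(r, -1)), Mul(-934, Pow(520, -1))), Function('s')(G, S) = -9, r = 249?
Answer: Rational(227956043, 582660) ≈ 391.23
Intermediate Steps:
p = Rational(-373423, 64740) (p = Add(Mul(-989, Pow(249, -1)), Mul(-934, Pow(520, -1))) = Add(Mul(-989, Rational(1, 249)), Mul(-934, Rational(1, 520))) = Add(Rational(-989, 249), Rational(-467, 260)) = Rational(-373423, 64740) ≈ -5.7680)
Add(397, Add(p, Mul(-1, Pow(Add(Function('s')(30, 5), Mul(Add(16, 17), -21)), -1)))) = Add(397, Add(Rational(-373423, 64740), Mul(-1, Pow(Add(-9, Mul(Add(16, 17), -21)), -1)))) = Add(397, Add(Rational(-373423, 64740), Mul(-1, Pow(Add(-9, Mul(33, -21)), -1)))) = Add(397, Add(Rational(-373423, 64740), Mul(-1, Pow(Add(-9, -693), -1)))) = Add(397, Add(Rational(-373423, 64740), Mul(-1, Pow(-702, -1)))) = Add(397, Add(Rational(-373423, 64740), Mul(-1, Rational(-1, 702)))) = Add(397, Add(Rational(-373423, 64740), Rational(1, 702))) = Add(397, Rational(-3359977, 582660)) = Rational(227956043, 582660)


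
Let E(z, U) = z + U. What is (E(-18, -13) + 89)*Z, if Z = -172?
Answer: -9976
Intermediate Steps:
E(z, U) = U + z
(E(-18, -13) + 89)*Z = ((-13 - 18) + 89)*(-172) = (-31 + 89)*(-172) = 58*(-172) = -9976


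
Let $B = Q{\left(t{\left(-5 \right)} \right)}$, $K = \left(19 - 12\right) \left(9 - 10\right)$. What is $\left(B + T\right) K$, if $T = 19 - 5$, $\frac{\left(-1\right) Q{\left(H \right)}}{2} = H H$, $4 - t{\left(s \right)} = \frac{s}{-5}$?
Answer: $28$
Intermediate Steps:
$K = -7$ ($K = 7 \left(-1\right) = -7$)
$t{\left(s \right)} = 4 + \frac{s}{5}$ ($t{\left(s \right)} = 4 - \frac{s}{-5} = 4 - s \left(- \frac{1}{5}\right) = 4 - - \frac{s}{5} = 4 + \frac{s}{5}$)
$Q{\left(H \right)} = - 2 H^{2}$ ($Q{\left(H \right)} = - 2 H H = - 2 H^{2}$)
$B = -18$ ($B = - 2 \left(4 + \frac{1}{5} \left(-5\right)\right)^{2} = - 2 \left(4 - 1\right)^{2} = - 2 \cdot 3^{2} = \left(-2\right) 9 = -18$)
$T = 14$
$\left(B + T\right) K = \left(-18 + 14\right) \left(-7\right) = \left(-4\right) \left(-7\right) = 28$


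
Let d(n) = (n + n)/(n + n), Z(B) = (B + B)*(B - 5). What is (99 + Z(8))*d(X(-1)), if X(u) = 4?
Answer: 147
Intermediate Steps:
Z(B) = 2*B*(-5 + B) (Z(B) = (2*B)*(-5 + B) = 2*B*(-5 + B))
d(n) = 1 (d(n) = (2*n)/((2*n)) = (2*n)*(1/(2*n)) = 1)
(99 + Z(8))*d(X(-1)) = (99 + 2*8*(-5 + 8))*1 = (99 + 2*8*3)*1 = (99 + 48)*1 = 147*1 = 147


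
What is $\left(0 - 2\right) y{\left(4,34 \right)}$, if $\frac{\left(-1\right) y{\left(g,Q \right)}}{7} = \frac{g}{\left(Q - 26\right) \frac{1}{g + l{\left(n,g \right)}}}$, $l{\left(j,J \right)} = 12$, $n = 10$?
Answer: $112$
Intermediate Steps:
$y{\left(g,Q \right)} = - \frac{7 g \left(12 + g\right)}{-26 + Q}$ ($y{\left(g,Q \right)} = - 7 \frac{g}{\left(Q - 26\right) \frac{1}{g + 12}} = - 7 \frac{g}{\left(-26 + Q\right) \frac{1}{12 + g}} = - 7 \frac{g}{\frac{1}{12 + g} \left(-26 + Q\right)} = - 7 g \frac{12 + g}{-26 + Q} = - 7 \frac{g \left(12 + g\right)}{-26 + Q} = - \frac{7 g \left(12 + g\right)}{-26 + Q}$)
$\left(0 - 2\right) y{\left(4,34 \right)} = \left(0 - 2\right) \left(\left(-7\right) 4 \frac{1}{-26 + 34} \left(12 + 4\right)\right) = \left(0 - 2\right) \left(\left(-7\right) 4 \cdot \frac{1}{8} \cdot 16\right) = - 2 \left(\left(-7\right) 4 \cdot \frac{1}{8} \cdot 16\right) = \left(-2\right) \left(-56\right) = 112$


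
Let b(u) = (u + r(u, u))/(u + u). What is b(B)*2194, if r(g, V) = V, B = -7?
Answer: 2194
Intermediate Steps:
b(u) = 1 (b(u) = (u + u)/(u + u) = (2*u)/((2*u)) = (2*u)*(1/(2*u)) = 1)
b(B)*2194 = 1*2194 = 2194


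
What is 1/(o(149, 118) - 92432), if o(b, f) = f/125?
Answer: -125/11553882 ≈ -1.0819e-5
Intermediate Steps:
o(b, f) = f/125 (o(b, f) = f*(1/125) = f/125)
1/(o(149, 118) - 92432) = 1/((1/125)*118 - 92432) = 1/(118/125 - 92432) = 1/(-11553882/125) = -125/11553882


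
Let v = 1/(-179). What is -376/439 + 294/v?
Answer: -23103190/439 ≈ -52627.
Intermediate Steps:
v = -1/179 ≈ -0.0055866
-376/439 + 294/v = -376/439 + 294/(-1/179) = -376*1/439 + 294*(-179) = -376/439 - 52626 = -23103190/439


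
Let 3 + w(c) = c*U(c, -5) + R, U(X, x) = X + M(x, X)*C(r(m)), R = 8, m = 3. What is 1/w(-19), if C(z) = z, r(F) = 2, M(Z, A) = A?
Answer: 1/1088 ≈ 0.00091912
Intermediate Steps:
U(X, x) = 3*X (U(X, x) = X + X*2 = X + 2*X = 3*X)
w(c) = 5 + 3*c² (w(c) = -3 + (c*(3*c) + 8) = -3 + (3*c² + 8) = -3 + (8 + 3*c²) = 5 + 3*c²)
1/w(-19) = 1/(5 + 3*(-19)²) = 1/(5 + 3*361) = 1/(5 + 1083) = 1/1088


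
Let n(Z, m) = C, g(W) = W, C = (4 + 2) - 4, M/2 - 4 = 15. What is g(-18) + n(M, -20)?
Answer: -16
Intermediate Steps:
M = 38 (M = 8 + 2*15 = 8 + 30 = 38)
C = 2 (C = 6 - 4 = 2)
n(Z, m) = 2
g(-18) + n(M, -20) = -18 + 2 = -16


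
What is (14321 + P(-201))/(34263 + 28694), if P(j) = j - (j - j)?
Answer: 14120/62957 ≈ 0.22428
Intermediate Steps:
P(j) = j (P(j) = j - 1*0 = j + 0 = j)
(14321 + P(-201))/(34263 + 28694) = (14321 - 201)/(34263 + 28694) = 14120/62957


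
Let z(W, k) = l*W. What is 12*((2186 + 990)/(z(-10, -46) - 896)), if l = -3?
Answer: -19056/433 ≈ -44.009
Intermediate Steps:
z(W, k) = -3*W
12*((2186 + 990)/(z(-10, -46) - 896)) = 12*((2186 + 990)/(-3*(-10) - 896)) = 12*(3176/(30 - 896)) = 12*(3176/(-866)) = 12*(3176*(-1/866)) = 12*(-1588/433) = -19056/433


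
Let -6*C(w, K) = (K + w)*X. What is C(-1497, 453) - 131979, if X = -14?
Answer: -134415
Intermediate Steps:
C(w, K) = 7*K/3 + 7*w/3 (C(w, K) = -(K + w)*(-14)/6 = -(-14*K - 14*w)/6 = 7*K/3 + 7*w/3)
C(-1497, 453) - 131979 = ((7/3)*453 + (7/3)*(-1497)) - 131979 = (1057 - 3493) - 131979 = -2436 - 131979 = -134415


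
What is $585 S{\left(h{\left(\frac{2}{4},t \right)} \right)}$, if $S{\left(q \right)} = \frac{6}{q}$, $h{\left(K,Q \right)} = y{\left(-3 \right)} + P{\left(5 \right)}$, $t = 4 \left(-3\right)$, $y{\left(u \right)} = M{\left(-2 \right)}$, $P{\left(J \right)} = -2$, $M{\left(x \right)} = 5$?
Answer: $1170$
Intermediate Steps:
$y{\left(u \right)} = 5$
$t = -12$
$h{\left(K,Q \right)} = 3$ ($h{\left(K,Q \right)} = 5 - 2 = 3$)
$585 S{\left(h{\left(\frac{2}{4},t \right)} \right)} = 585 \cdot \frac{6}{3} = 585 \cdot 6 \cdot \frac{1}{3} = 585 \cdot 2 = 1170$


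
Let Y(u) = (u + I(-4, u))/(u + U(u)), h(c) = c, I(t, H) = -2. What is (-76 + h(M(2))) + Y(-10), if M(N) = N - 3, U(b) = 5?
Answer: -373/5 ≈ -74.600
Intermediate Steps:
M(N) = -3 + N
Y(u) = (-2 + u)/(5 + u) (Y(u) = (u - 2)/(u + 5) = (-2 + u)/(5 + u))
(-76 + h(M(2))) + Y(-10) = (-76 + (-3 + 2)) + (-2 - 10)/(5 - 10) = (-76 - 1) - 12/(-5) = -77 - ⅕*(-12) = -77 + 12/5 = -373/5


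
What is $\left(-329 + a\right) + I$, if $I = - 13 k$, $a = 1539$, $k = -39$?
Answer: $1717$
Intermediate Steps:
$I = 507$ ($I = \left(-13\right) \left(-39\right) = 507$)
$\left(-329 + a\right) + I = \left(-329 + 1539\right) + 507 = 1210 + 507 = 1717$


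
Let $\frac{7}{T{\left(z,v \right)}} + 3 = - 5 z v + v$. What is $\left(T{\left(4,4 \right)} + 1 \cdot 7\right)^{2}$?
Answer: $\frac{298116}{6241} \approx 47.767$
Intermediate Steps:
$T{\left(z,v \right)} = \frac{7}{-3 + v - 5 v z}$ ($T{\left(z,v \right)} = \frac{7}{-3 + \left(- 5 z v + v\right)} = \frac{7}{-3 - \left(- v + 5 v z\right)} = \frac{7}{-3 + v - 5 v z}$)
$\left(T{\left(4,4 \right)} + 1 \cdot 7\right)^{2} = \left(- \frac{7}{3 - 4 + 5 \cdot 4 \cdot 4} + 1 \cdot 7\right)^{2} = \left(- \frac{7}{3 - 4 + 80} + 7\right)^{2} = \left(- \frac{7}{79} + 7\right)^{2} = \left(\frac{546}{79}\right)^{2} = \frac{298116}{6241}$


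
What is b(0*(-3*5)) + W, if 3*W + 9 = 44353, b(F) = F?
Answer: 44344/3 ≈ 14781.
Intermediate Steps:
W = 44344/3 (W = -3 + (⅓)*44353 = -3 + 44353/3 = 44344/3 ≈ 14781.)
b(0*(-3*5)) + W = 0*(-3*5) + 44344/3 = 0*(-15) + 44344/3 = 0 + 44344/3 = 44344/3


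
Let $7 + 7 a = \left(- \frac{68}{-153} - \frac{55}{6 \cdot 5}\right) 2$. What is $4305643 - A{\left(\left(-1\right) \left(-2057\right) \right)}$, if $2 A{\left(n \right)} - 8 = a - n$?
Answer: $\frac{542640193}{126} \approx 4.3067 \cdot 10^{6}$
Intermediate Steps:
$a = - \frac{88}{63}$ ($a = -1 + \frac{\left(- \frac{68}{-153} - \frac{55}{6 \cdot 5}\right) 2}{7} = -1 + \frac{\left(\left(-68\right) \left(- \frac{1}{153}\right) - \frac{55}{30}\right) 2}{7} = -1 + \frac{\left(\frac{4}{9} - \frac{11}{6}\right) 2}{7} = -1 + \frac{\left(- \frac{25}{18}\right) 2}{7} = -1 + \frac{1}{7} \left(- \frac{25}{9}\right) = -1 - \frac{25}{63} = - \frac{88}{63} \approx -1.3968$)
$A{\left(n \right)} = \frac{208}{63} - \frac{n}{2}$ ($A{\left(n \right)} = 4 + \frac{- \frac{88}{63} - n}{2} = 4 - \left(\frac{44}{63} + \frac{n}{2}\right) = \frac{208}{63} - \frac{n}{2}$)
$4305643 - A{\left(\left(-1\right) \left(-2057\right) \right)} = 4305643 - \left(\frac{208}{63} - \frac{\left(-1\right) \left(-2057\right)}{2}\right) = 4305643 - \left(\frac{208}{63} - \frac{2057}{2}\right) = 4305643 - - \frac{129175}{126} = 4305643 + \frac{129175}{126} = \frac{542640193}{126}$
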